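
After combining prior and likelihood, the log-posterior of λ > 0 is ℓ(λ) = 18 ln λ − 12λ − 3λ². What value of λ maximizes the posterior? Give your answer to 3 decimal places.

ℓ'(λ) = 18/λ − 12 − 6λ. Setting this to zero and multiplying by λ: 6λ² + 12λ − 18 = 0.
λ = (−12 + √(12² + 4·6·18)) / (2·6) = (−12 + √576) / 12 = (−12 + 24)/12 = 1.
ℓ''(λ) = −18/λ² − 6 < 0, confirming a maximum.

λ̂_MAP = 1.000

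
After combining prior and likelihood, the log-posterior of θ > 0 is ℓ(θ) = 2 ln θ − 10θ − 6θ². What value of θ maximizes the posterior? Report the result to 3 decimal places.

θ̂_MAP = 0.167

ℓ'(θ) = 2/θ − 10 − 12θ. Setting this to zero and multiplying by θ: 12θ² + 10θ − 2 = 0.
θ = (−10 + √(10² + 4·12·2)) / (2·12) = (−10 + √196) / 24 = (−10 + 14)/24 = 1/6.
ℓ''(θ) = −2/θ² − 12 < 0, confirming a maximum.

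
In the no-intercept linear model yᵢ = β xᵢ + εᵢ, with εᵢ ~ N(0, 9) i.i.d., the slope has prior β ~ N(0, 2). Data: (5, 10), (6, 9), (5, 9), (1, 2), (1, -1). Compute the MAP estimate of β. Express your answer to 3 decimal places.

log p(β | y) = −Σ(yᵢ − βxᵢ)²/(2·9) − β²/(2·2) + const.
Setting the derivative to zero: Σxᵢ(yᵢ − βxᵢ)/9 − β/2 = 0, so β = Σxᵢyᵢ / (Σxᵢ² + σ²/τ²).
Σxᵢyᵢ = 5·10 + 6·9 + 5·9 + 1·2 + 1·(-1) = 150; Σxᵢ² = 88; σ²/τ² = 4.5.
β̂_MAP = 150 / (88 + 4.5) = 150/92.5 ≈ 1.622.

β̂_MAP = 1.622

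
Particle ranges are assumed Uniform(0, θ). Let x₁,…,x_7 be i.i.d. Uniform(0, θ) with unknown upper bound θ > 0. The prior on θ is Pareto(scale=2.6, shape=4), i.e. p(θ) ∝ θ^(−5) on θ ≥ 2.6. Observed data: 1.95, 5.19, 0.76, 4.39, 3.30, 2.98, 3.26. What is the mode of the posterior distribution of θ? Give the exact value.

θ̂_MAP = 5.19

The Uniform(0, θ) likelihood is θ^(−n) for θ ≥ max(xᵢ), zero otherwise. Here max(xᵢ) = 5.19.
Posterior ∝ θ^(−5) · θ^(−7) = θ^(−12) on θ ≥ max(2.6, 5.19) = 5.19.
This density is strictly decreasing in θ, so the posterior mode lies at the lower boundary of the support.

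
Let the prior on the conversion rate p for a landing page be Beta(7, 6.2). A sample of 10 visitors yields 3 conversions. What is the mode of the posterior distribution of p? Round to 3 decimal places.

p̂_MAP = 0.425

Prior: Beta(7, 6.2).
Data: 3 successes in 10 trials. The binomial likelihood contributes p^3(1−p)^7, so the posterior is Beta(7+3, 6.2+7) = Beta(10, 13.2).
For Beta(a, b) with a, b > 1 the mode is (a−1)/(a+b−2) = 9/21.2 ≈ 0.425.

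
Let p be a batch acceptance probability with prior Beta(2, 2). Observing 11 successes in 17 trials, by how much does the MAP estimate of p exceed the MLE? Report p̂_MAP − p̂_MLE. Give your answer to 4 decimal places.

MAP − MLE = -0.0155

Posterior is Beta(13, 8); MAP = (13−1)/(21−2) = 12/19 ≈ 0.63158.
MLE ignores the prior: p̂_MLE = k/n = 11/17 ≈ 0.64706.
Difference = 12/19 − 11/17 = -5/323 ≈ -0.0155.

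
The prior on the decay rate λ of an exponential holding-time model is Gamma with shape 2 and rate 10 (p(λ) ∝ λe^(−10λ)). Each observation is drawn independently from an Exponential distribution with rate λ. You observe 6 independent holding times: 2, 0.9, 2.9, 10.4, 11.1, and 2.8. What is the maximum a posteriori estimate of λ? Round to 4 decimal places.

λ̂_MAP = 0.1746

The Exponential(rate=λ) likelihood is ∝ λ^n e^(−λΣtᵢ). Here n = 6 and Σtᵢ = 2 + 0.9 + 2.9 + 10.4 + 11.1 + 2.8 = 30.1.
Posterior ∝ λe^(−10λ) · λ^6e^(−30.1λ) = λ^7e^(−40.1λ), i.e. Gamma(8, 40.1).
Mode = (a−1)/b = 7/40.1 ≈ 0.1746.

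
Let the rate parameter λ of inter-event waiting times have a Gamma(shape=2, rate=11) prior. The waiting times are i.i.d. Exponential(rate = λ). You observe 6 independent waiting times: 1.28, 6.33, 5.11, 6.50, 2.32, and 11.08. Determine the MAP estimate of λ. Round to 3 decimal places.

λ̂_MAP = 0.160

The Exponential(rate=λ) likelihood is ∝ λ^n e^(−λΣtᵢ). Here n = 6 and Σtᵢ = 1.28 + 6.33 + 5.11 + 6.50 + 2.32 + 11.08 = 32.62.
Posterior ∝ λe^(−11λ) · λ^6e^(−32.62λ) = λ^7e^(−43.62λ), i.e. Gamma(8, 43.62).
Mode = (a−1)/b = 7/43.62 ≈ 0.160.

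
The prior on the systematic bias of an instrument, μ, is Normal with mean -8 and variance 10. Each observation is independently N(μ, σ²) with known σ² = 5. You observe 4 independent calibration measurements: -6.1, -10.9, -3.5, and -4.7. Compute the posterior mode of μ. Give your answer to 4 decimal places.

n = 4; x̄ = ((-6.1) + (-10.9) + (-3.5) + (-4.7))/4 = -25.2/4 = -6.3.
For a Normal prior and Normal likelihood with known variance, the posterior is Normal; its mode equals its mean, the precision-weighted average.
Prior precision 1/σ₀² = 1/10 = 0.1; data precision n/σ² = 4/5 = 0.8.
μ̂ = (0.1·(-8) + 0.8·(-6.3)) / (0.1 + 0.8) = (-5.84)/0.9 = -292/45 ≈ -6.4889.

μ̂_MAP = -6.4889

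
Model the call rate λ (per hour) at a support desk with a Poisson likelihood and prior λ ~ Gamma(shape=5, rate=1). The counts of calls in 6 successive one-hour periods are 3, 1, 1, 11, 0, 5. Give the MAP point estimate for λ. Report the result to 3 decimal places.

Σxᵢ = 3+1+1+11+0+5 = 21, with n = 6.
Posterior ∝ λ^4e^(−1λ) · λ^21e^(−6λ) = λ^25e^(−7λ), i.e. Gamma(shape=26, rate=7).
The mode of a Gamma(a, b) with a ≥ 1 (shape–rate) is (a−1)/b = 25/7 ≈ 3.571.

λ̂_MAP = 3.571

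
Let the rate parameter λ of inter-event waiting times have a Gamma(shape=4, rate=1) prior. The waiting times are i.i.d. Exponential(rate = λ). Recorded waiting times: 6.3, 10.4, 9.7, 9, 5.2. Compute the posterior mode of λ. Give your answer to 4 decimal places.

λ̂_MAP = 0.1923

The Exponential(rate=λ) likelihood is ∝ λ^n e^(−λΣtᵢ). Here n = 5 and Σtᵢ = 6.3 + 10.4 + 9.7 + 9 + 5.2 = 40.6.
Posterior ∝ λ^3e^(−1λ) · λ^5e^(−40.6λ) = λ^8e^(−41.6λ), i.e. Gamma(9, 41.6).
Mode = (a−1)/b = 8/41.6 ≈ 0.1923.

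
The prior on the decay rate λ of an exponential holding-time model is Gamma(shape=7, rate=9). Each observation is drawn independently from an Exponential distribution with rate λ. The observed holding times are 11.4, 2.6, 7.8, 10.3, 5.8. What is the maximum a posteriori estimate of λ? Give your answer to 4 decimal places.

λ̂_MAP = 0.2345

The Exponential(rate=λ) likelihood is ∝ λ^n e^(−λΣtᵢ). Here n = 5 and Σtᵢ = 11.4 + 2.6 + 7.8 + 10.3 + 5.8 = 37.9.
Posterior ∝ λ^6e^(−9λ) · λ^5e^(−37.9λ) = λ^11e^(−46.9λ), i.e. Gamma(12, 46.9).
Mode = (a−1)/b = 11/46.9 ≈ 0.2345.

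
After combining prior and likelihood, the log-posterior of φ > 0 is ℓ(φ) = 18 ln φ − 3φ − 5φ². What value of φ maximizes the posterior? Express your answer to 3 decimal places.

ℓ'(φ) = 18/φ − 3 − 10φ. Setting this to zero and multiplying by φ: 10φ² + 3φ − 18 = 0.
φ = (−3 + √(3² + 4·10·18)) / (2·10) = (−3 + √729) / 20 = (−3 + 27)/20 = 6/5.
ℓ''(φ) = −18/φ² − 10 < 0, confirming a maximum.

φ̂_MAP = 1.200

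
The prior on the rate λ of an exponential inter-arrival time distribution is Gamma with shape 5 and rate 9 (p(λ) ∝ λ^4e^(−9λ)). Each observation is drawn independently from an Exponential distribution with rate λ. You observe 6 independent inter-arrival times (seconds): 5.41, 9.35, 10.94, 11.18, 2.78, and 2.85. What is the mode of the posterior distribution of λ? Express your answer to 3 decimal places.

The Exponential(rate=λ) likelihood is ∝ λ^n e^(−λΣtᵢ). Here n = 6 and Σtᵢ = 5.41 + 9.35 + 10.94 + 11.18 + 2.78 + 2.85 = 42.51.
Posterior ∝ λ^4e^(−9λ) · λ^6e^(−42.51λ) = λ^10e^(−51.51λ), i.e. Gamma(11, 51.51).
Mode = (a−1)/b = 10/51.51 ≈ 0.194.

λ̂_MAP = 0.194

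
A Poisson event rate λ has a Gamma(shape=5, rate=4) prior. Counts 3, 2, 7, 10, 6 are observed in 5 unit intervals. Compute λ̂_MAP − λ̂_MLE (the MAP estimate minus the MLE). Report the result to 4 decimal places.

MAP − MLE = -2.0444

Σxᵢ = 28. Posterior is Gamma(33, 9); MAP = (33−1)/9 = 32/9 ≈ 3.55556.
MLE = x̄ = 28/5 ≈ 5.60000.
Difference = 32/9 − 28/5 = -92/45 ≈ -2.0444.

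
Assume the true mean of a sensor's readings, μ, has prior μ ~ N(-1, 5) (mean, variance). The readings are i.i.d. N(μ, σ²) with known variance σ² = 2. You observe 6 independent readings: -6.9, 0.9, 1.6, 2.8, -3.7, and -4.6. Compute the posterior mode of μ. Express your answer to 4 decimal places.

n = 6; x̄ = ((-6.9) + 0.9 + 1.6 + 2.8 + (-3.7) + (-4.6))/6 = -9.9/6 = -1.65.
For a Normal prior and Normal likelihood with known variance, the posterior is Normal; its mode equals its mean, the precision-weighted average.
Prior precision 1/σ₀² = 1/5 = 0.2; data precision n/σ² = 6/2 = 3.
μ̂ = (0.2·(-1) + 3·(-1.65)) / (0.2 + 3) = (-5.15)/3.2 = -1.609375 ≈ -1.6094.

μ̂_MAP = -1.6094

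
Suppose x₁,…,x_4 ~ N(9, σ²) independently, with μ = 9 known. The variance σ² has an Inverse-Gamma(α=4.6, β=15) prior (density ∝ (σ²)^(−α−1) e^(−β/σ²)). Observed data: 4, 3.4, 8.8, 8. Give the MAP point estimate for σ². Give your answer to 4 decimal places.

Sum of squared deviations about the known mean: SS = (4−9)² + (3.4−9)² + (8.8−9)² + (8−9)² = 57.4.
The Normal likelihood contributes (σ²)^(−n/2) exp(−SS/(2σ²)), so the posterior is Inverse-Gamma(α + n/2, β + SS/2) = Inverse-Gamma(6.6, 43.7).
The mode of Inverse-Gamma(a, b) is b/(a+1) = 43.7/7.6 ≈ 5.7500.

σ̂²_MAP = 5.7500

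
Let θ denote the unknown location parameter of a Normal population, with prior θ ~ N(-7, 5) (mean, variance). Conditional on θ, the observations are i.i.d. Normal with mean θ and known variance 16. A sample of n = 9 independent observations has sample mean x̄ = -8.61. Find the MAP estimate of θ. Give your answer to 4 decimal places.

θ̂_MAP = -8.1877

n = 9, x̄ = -8.61.
For a Normal prior and Normal likelihood with known variance, the posterior is Normal; its mode equals its mean, the precision-weighted average.
Prior precision 1/σ₀² = 1/5 = 0.2; data precision n/σ² = 9/16 = 0.5625.
θ̂ = (0.2·(-7) + 0.5625·(-8.61)) / (0.2 + 0.5625) = (-6.243125)/0.7625 = -9989/1220 ≈ -8.1877.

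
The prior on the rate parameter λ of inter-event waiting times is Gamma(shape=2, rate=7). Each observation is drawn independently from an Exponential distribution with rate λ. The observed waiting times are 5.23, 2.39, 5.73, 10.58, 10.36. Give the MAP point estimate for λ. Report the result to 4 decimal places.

The Exponential(rate=λ) likelihood is ∝ λ^n e^(−λΣtᵢ). Here n = 5 and Σtᵢ = 5.23 + 2.39 + 5.73 + 10.58 + 10.36 = 34.29.
Posterior ∝ λe^(−7λ) · λ^5e^(−34.29λ) = λ^6e^(−41.29λ), i.e. Gamma(7, 41.29).
Mode = (a−1)/b = 6/41.29 ≈ 0.1453.

λ̂_MAP = 0.1453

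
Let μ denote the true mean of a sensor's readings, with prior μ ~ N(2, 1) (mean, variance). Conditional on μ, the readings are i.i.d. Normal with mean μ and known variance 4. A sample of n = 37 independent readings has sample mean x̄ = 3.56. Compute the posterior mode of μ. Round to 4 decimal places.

μ̂_MAP = 3.4078

n = 37, x̄ = 3.56.
For a Normal prior and Normal likelihood with known variance, the posterior is Normal; its mode equals its mean, the precision-weighted average.
Prior precision 1/σ₀² = 1/1 = 1; data precision n/σ² = 37/4 = 9.25.
μ̂ = (1·2 + 9.25·3.56) / (1 + 9.25) = 34.93/10.25 = 3493/1025 ≈ 3.4078.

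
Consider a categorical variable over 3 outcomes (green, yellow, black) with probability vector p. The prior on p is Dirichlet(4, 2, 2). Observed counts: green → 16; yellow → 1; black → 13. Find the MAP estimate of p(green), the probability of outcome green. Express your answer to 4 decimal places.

MAP estimate of p(green) = 0.5429

The posterior is Dirichlet(αᵢ + nᵢ) = Dirichlet(20, 3, 15).
For a Dirichlet(a₁,…,a_K) with all aᵢ > 1, the mode has j-th component (aⱼ − 1)/(Σaᵢ − K).
Here Σaᵢ = 38 and K = 3, so p(green) = (20 − 1)/(38 − 3) = 19/35 ≈ 0.5429.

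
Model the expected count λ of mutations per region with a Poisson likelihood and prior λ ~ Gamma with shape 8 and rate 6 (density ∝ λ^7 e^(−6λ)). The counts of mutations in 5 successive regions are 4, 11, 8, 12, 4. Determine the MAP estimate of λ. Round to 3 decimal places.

Σxᵢ = 4+11+8+12+4 = 39, with n = 5.
Posterior ∝ λ^7e^(−6λ) · λ^39e^(−5λ) = λ^46e^(−11λ), i.e. Gamma(shape=47, rate=11).
The mode of a Gamma(a, b) with a ≥ 1 (shape–rate) is (a−1)/b = 46/11 ≈ 4.182.

λ̂_MAP = 4.182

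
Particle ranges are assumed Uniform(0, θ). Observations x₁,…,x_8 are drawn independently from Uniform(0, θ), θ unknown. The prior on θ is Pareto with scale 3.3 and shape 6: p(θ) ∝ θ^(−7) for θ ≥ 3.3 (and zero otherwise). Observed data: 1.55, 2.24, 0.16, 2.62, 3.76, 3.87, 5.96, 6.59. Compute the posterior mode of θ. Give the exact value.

The Uniform(0, θ) likelihood is θ^(−n) for θ ≥ max(xᵢ), zero otherwise. Here max(xᵢ) = 6.59.
Posterior ∝ θ^(−7) · θ^(−8) = θ^(−15) on θ ≥ max(3.3, 6.59) = 6.59.
This density is strictly decreasing in θ, so the posterior mode lies at the lower boundary of the support.

θ̂_MAP = 6.59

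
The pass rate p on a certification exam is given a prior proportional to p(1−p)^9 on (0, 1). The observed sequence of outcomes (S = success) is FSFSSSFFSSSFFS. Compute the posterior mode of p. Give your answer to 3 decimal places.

The prior density ∝ p(1−p)^9 is the kernel of Beta(2, 10).
Data: 8 successes in 14 trials (from the sequence). The binomial likelihood contributes p^8(1−p)^6, so the posterior is Beta(2+8, 10+6) = Beta(10, 16).
For Beta(a, b) with a, b > 1 the mode is (a−1)/(a+b−2) = 9/24 ≈ 0.375.

p̂_MAP = 0.375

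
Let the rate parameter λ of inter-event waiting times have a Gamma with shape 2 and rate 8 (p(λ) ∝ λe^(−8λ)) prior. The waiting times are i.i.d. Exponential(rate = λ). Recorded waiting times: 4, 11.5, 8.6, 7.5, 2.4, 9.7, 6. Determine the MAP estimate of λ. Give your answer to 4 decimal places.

λ̂_MAP = 0.1386

The Exponential(rate=λ) likelihood is ∝ λ^n e^(−λΣtᵢ). Here n = 7 and Σtᵢ = 4 + 11.5 + 8.6 + 7.5 + 2.4 + 9.7 + 6 = 49.7.
Posterior ∝ λe^(−8λ) · λ^7e^(−49.7λ) = λ^8e^(−57.7λ), i.e. Gamma(9, 57.7).
Mode = (a−1)/b = 8/57.7 ≈ 0.1386.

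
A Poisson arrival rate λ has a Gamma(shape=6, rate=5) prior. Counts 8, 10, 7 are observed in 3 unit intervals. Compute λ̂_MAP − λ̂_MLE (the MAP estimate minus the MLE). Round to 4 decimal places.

MAP − MLE = -4.5833

Σxᵢ = 25. Posterior is Gamma(31, 8); MAP = (31−1)/8 = 30/8 ≈ 3.75000.
MLE = x̄ = 25/3 ≈ 8.33333.
Difference = 30/8 − 25/3 = -55/12 ≈ -4.5833.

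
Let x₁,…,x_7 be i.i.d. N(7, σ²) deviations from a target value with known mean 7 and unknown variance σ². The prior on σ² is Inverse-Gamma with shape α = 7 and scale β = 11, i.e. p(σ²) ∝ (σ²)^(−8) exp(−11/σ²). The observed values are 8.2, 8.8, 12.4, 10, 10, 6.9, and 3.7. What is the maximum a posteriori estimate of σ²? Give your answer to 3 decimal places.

σ̂²_MAP = 3.684

Sum of squared deviations about the known mean: SS = (8.2−7)² + (8.8−7)² + (12.4−7)² + (10−7)² + (10−7)² + (6.9−7)² + (3.7−7)² = 62.74.
The Normal likelihood contributes (σ²)^(−n/2) exp(−SS/(2σ²)), so the posterior is Inverse-Gamma(α + n/2, β + SS/2) = Inverse-Gamma(10.5, 42.37).
The mode of Inverse-Gamma(a, b) is b/(a+1) = 42.37/11.5 ≈ 3.684.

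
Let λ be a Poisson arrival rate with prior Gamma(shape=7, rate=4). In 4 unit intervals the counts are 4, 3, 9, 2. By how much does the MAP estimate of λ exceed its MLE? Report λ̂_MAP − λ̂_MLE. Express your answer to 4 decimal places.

MAP − MLE = -1.5000

Σxᵢ = 18. Posterior is Gamma(25, 8); MAP = (25−1)/8 = 24/8 ≈ 3.00000.
MLE = x̄ = 18/4 ≈ 4.50000.
Difference = 24/8 − 18/4 = -3/2 ≈ -1.5000.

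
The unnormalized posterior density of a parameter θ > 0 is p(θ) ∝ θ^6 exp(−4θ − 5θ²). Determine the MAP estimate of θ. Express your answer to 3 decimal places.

ℓ'(θ) = 6/θ − 4 − 10θ. Setting this to zero and multiplying by θ: 10θ² + 4θ − 6 = 0.
θ = (−4 + √(4² + 4·10·6)) / (2·10) = (−4 + √256) / 20 = (−4 + 16)/20 = 3/5.
ℓ''(θ) = −6/θ² − 10 < 0, confirming a maximum.

θ̂_MAP = 0.600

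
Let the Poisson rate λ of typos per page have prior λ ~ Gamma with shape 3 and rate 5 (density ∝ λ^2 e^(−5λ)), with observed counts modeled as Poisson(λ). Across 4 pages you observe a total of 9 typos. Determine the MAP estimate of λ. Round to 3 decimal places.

Σxᵢ = 9, n = 4.
Posterior ∝ λ^2e^(−5λ) · λ^9e^(−4λ) = λ^11e^(−9λ), i.e. Gamma(shape=12, rate=9).
The mode of a Gamma(a, b) with a ≥ 1 (shape–rate) is (a−1)/b = 11/9 ≈ 1.222.

λ̂_MAP = 1.222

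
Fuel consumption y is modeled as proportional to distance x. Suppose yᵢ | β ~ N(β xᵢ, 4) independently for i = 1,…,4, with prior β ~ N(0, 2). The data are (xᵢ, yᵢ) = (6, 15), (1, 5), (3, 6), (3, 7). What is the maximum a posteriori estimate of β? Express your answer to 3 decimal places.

β̂_MAP = 2.351

log p(β | y) = −Σ(yᵢ − βxᵢ)²/(2·4) − β²/(2·2) + const.
Setting the derivative to zero: Σxᵢ(yᵢ − βxᵢ)/4 − β/2 = 0, so β = Σxᵢyᵢ / (Σxᵢ² + σ²/τ²).
Σxᵢyᵢ = 6·15 + 1·5 + 3·6 + 3·7 = 134; Σxᵢ² = 55; σ²/τ² = 2.
β̂_MAP = 134 / (55 + 2) = 134/57 ≈ 2.351.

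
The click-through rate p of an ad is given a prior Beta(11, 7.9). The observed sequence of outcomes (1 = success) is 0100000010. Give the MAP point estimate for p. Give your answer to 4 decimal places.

p̂_MAP = 0.4461

Prior: Beta(11, 7.9).
Data: 2 successes in 10 trials (from the sequence). The binomial likelihood contributes p^2(1−p)^8, so the posterior is Beta(11+2, 7.9+8) = Beta(13, 15.9).
For Beta(a, b) with a, b > 1 the mode is (a−1)/(a+b−2) = 12/26.9 ≈ 0.4461.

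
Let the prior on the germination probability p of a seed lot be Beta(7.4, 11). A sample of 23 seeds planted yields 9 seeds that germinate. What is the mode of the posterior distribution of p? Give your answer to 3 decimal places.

p̂_MAP = 0.391

Prior: Beta(7.4, 11).
Data: 9 successes in 23 trials. The binomial likelihood contributes p^9(1−p)^14, so the posterior is Beta(7.4+9, 11+14) = Beta(16.4, 25).
For Beta(a, b) with a, b > 1 the mode is (a−1)/(a+b−2) = 15.4/39.4 ≈ 0.391.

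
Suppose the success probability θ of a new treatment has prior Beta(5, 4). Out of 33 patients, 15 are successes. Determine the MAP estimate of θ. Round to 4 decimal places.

Prior: Beta(5, 4).
Data: 15 successes in 33 trials. The binomial likelihood contributes θ^15(1−θ)^18, so the posterior is Beta(5+15, 4+18) = Beta(20, 22).
For Beta(a, b) with a, b > 1 the mode is (a−1)/(a+b−2) = 19/40 ≈ 0.4750.

θ̂_MAP = 0.4750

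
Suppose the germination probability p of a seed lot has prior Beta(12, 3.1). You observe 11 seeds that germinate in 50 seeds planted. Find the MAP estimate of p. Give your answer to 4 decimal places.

Prior: Beta(12, 3.1).
Data: 11 successes in 50 trials. The binomial likelihood contributes p^11(1−p)^39, so the posterior is Beta(12+11, 3.1+39) = Beta(23, 42.1).
For Beta(a, b) with a, b > 1 the mode is (a−1)/(a+b−2) = 22/63.1 ≈ 0.3487.

p̂_MAP = 0.3487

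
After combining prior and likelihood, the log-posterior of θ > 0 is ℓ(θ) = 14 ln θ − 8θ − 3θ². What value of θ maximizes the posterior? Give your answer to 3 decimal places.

ℓ'(θ) = 14/θ − 8 − 6θ. Setting this to zero and multiplying by θ: 6θ² + 8θ − 14 = 0.
θ = (−8 + √(8² + 4·6·14)) / (2·6) = (−8 + √400) / 12 = (−8 + 20)/12 = 1.
ℓ''(θ) = −14/θ² − 6 < 0, confirming a maximum.

θ̂_MAP = 1.000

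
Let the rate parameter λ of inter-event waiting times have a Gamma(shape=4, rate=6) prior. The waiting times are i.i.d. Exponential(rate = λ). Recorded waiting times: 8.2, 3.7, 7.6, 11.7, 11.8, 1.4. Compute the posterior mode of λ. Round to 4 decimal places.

The Exponential(rate=λ) likelihood is ∝ λ^n e^(−λΣtᵢ). Here n = 6 and Σtᵢ = 8.2 + 3.7 + 7.6 + 11.7 + 11.8 + 1.4 = 44.4.
Posterior ∝ λ^3e^(−6λ) · λ^6e^(−44.4λ) = λ^9e^(−50.4λ), i.e. Gamma(10, 50.4).
Mode = (a−1)/b = 9/50.4 ≈ 0.1786.

λ̂_MAP = 0.1786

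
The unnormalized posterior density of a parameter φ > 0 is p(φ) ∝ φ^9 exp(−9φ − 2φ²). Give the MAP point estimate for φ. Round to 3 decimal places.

ℓ'(φ) = 9/φ − 9 − 4φ. Setting this to zero and multiplying by φ: 4φ² + 9φ − 9 = 0.
φ = (−9 + √(9² + 4·4·9)) / (2·4) = (−9 + √225) / 8 = (−9 + 15)/8 = 3/4.
ℓ''(φ) = −9/φ² − 4 < 0, confirming a maximum.

φ̂_MAP = 0.750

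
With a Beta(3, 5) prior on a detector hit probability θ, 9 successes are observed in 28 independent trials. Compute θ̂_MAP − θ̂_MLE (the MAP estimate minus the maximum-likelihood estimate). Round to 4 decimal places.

MAP − MLE = 0.0021

Posterior is Beta(12, 24); MAP = (12−1)/(36−2) = 11/34 ≈ 0.32353.
MLE ignores the prior: θ̂_MLE = k/n = 9/28 ≈ 0.32143.
Difference = 11/34 − 9/28 = 1/476 ≈ 0.0021.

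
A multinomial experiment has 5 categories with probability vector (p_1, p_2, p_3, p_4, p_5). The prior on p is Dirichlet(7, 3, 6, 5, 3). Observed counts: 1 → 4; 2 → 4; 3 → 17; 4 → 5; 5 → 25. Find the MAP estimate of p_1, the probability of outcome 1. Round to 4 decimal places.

MAP estimate: 0.1351

The posterior is Dirichlet(αᵢ + nᵢ) = Dirichlet(11, 7, 23, 10, 28).
For a Dirichlet(a₁,…,a_K) with all aᵢ > 1, the mode has j-th component (aⱼ − 1)/(Σaᵢ − K).
Here Σaᵢ = 79 and K = 5, so p_1 = (11 − 1)/(79 − 5) = 10/74 ≈ 0.1351.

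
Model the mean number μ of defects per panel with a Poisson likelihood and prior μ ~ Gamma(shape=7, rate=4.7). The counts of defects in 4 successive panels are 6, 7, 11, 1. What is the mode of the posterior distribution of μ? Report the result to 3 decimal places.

μ̂_MAP = 3.563

Σxᵢ = 6+7+11+1 = 25, with n = 4.
Posterior ∝ μ^6e^(−4.7μ) · μ^25e^(−4μ) = μ^31e^(−8.7μ), i.e. Gamma(shape=32, rate=8.7).
The mode of a Gamma(a, b) with a ≥ 1 (shape–rate) is (a−1)/b = 31/8.7 ≈ 3.563.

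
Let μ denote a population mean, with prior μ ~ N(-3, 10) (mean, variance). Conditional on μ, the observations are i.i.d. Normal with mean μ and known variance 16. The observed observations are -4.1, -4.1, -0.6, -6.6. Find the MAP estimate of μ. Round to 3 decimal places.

n = 4; x̄ = ((-4.1) + (-4.1) + (-0.6) + (-6.6))/4 = -15.4/4 = -3.85.
For a Normal prior and Normal likelihood with known variance, the posterior is Normal; its mode equals its mean, the precision-weighted average.
Prior precision 1/σ₀² = 1/10 = 0.1; data precision n/σ² = 4/16 = 0.25.
μ̂ = (0.1·(-3) + 0.25·(-3.85)) / (0.1 + 0.25) = (-1.2625)/0.35 = -101/28 ≈ -3.607.

μ̂_MAP = -3.607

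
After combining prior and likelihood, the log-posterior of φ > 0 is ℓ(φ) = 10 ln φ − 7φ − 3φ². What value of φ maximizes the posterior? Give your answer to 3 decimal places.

ℓ'(φ) = 10/φ − 7 − 6φ. Setting this to zero and multiplying by φ: 6φ² + 7φ − 10 = 0.
φ = (−7 + √(7² + 4·6·10)) / (2·6) = (−7 + √289) / 12 = (−7 + 17)/12 = 5/6.
ℓ''(φ) = −10/φ² − 6 < 0, confirming a maximum.

φ̂_MAP = 0.833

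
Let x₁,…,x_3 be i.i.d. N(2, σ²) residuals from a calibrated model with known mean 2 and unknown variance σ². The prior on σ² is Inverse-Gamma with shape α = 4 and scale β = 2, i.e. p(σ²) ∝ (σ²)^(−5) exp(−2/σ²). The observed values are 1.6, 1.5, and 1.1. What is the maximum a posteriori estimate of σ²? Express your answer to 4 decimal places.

Sum of squared deviations about the known mean: SS = (1.6−2)² + (1.5−2)² + (1.1−2)² = 1.22.
The Normal likelihood contributes (σ²)^(−n/2) exp(−SS/(2σ²)), so the posterior is Inverse-Gamma(α + n/2, β + SS/2) = Inverse-Gamma(5.5, 2.61).
The mode of Inverse-Gamma(a, b) is b/(a+1) = 2.61/6.5 ≈ 0.4015.

σ̂²_MAP = 0.4015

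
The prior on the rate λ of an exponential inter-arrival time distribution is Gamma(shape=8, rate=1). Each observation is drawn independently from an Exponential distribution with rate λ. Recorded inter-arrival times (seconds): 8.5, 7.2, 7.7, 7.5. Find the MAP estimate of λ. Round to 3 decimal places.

λ̂_MAP = 0.345

The Exponential(rate=λ) likelihood is ∝ λ^n e^(−λΣtᵢ). Here n = 4 and Σtᵢ = 8.5 + 7.2 + 7.7 + 7.5 = 30.9.
Posterior ∝ λ^7e^(−1λ) · λ^4e^(−30.9λ) = λ^11e^(−31.9λ), i.e. Gamma(12, 31.9).
Mode = (a−1)/b = 11/31.9 ≈ 0.345.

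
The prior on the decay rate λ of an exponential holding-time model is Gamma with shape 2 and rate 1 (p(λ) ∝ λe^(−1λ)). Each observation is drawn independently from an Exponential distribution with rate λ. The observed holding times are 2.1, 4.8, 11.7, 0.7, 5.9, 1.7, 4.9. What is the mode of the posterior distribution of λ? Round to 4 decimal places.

The Exponential(rate=λ) likelihood is ∝ λ^n e^(−λΣtᵢ). Here n = 7 and Σtᵢ = 2.1 + 4.8 + 11.7 + 0.7 + 5.9 + 1.7 + 4.9 = 31.8.
Posterior ∝ λe^(−1λ) · λ^7e^(−31.8λ) = λ^8e^(−32.8λ), i.e. Gamma(9, 32.8).
Mode = (a−1)/b = 8/32.8 ≈ 0.2439.

λ̂_MAP = 0.2439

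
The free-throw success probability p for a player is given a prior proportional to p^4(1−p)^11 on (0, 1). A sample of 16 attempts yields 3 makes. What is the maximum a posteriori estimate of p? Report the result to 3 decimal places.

The prior density ∝ p^4(1−p)^11 is the kernel of Beta(5, 12).
Data: 3 successes in 16 trials. The binomial likelihood contributes p^3(1−p)^13, so the posterior is Beta(5+3, 12+13) = Beta(8, 25).
For Beta(a, b) with a, b > 1 the mode is (a−1)/(a+b−2) = 7/31 ≈ 0.226.

p̂_MAP = 0.226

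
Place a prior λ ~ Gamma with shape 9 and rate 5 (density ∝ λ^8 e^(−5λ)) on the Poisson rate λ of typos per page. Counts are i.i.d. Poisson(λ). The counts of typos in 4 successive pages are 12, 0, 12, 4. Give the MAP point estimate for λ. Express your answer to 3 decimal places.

λ̂_MAP = 4.000

Σxᵢ = 12+0+12+4 = 28, with n = 4.
Posterior ∝ λ^8e^(−5λ) · λ^28e^(−4λ) = λ^36e^(−9λ), i.e. Gamma(shape=37, rate=9).
The mode of a Gamma(a, b) with a ≥ 1 (shape–rate) is (a−1)/b = 36/9 ≈ 4.000.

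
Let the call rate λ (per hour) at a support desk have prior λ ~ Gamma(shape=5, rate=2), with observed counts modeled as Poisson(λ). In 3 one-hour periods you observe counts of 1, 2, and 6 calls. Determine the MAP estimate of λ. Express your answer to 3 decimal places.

λ̂_MAP = 2.600

Σxᵢ = 1+2+6 = 9, with n = 3.
Posterior ∝ λ^4e^(−2λ) · λ^9e^(−3λ) = λ^13e^(−5λ), i.e. Gamma(shape=14, rate=5).
The mode of a Gamma(a, b) with a ≥ 1 (shape–rate) is (a−1)/b = 13/5 ≈ 2.600.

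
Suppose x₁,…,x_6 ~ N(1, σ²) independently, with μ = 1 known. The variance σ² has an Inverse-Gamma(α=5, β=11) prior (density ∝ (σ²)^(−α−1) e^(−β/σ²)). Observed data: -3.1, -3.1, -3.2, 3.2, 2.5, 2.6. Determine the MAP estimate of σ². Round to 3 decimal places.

Sum of squared deviations about the known mean: SS = (-3.1−1)² + (-3.1−1)² + (-3.2−1)² + (3.2−1)² + (2.5−1)² + (2.6−1)² = 60.91.
The Normal likelihood contributes (σ²)^(−n/2) exp(−SS/(2σ²)), so the posterior is Inverse-Gamma(α + n/2, β + SS/2) = Inverse-Gamma(8, 41.455).
The mode of Inverse-Gamma(a, b) is b/(a+1) = 41.455/9 ≈ 4.606.

σ̂²_MAP = 4.606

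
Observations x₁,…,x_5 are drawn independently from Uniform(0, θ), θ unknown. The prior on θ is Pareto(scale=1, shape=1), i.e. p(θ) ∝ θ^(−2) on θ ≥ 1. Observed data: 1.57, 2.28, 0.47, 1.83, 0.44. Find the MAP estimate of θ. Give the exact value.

θ̂_MAP = 2.28

The Uniform(0, θ) likelihood is θ^(−n) for θ ≥ max(xᵢ), zero otherwise. Here max(xᵢ) = 2.28.
Posterior ∝ θ^(−2) · θ^(−5) = θ^(−7) on θ ≥ max(1, 2.28) = 2.28.
This density is strictly decreasing in θ, so the posterior mode lies at the lower boundary of the support.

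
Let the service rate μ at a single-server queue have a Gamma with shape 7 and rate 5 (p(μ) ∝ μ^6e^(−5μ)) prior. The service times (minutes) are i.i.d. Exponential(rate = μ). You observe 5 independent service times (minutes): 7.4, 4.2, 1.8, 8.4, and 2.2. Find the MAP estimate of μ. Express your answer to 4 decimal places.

The Exponential(rate=μ) likelihood is ∝ μ^n e^(−μΣtᵢ). Here n = 5 and Σtᵢ = 7.4 + 4.2 + 1.8 + 8.4 + 2.2 = 24.
Posterior ∝ μ^6e^(−5μ) · μ^5e^(−24μ) = μ^11e^(−29μ), i.e. Gamma(12, 29).
Mode = (a−1)/b = 11/29 ≈ 0.3793.

μ̂_MAP = 0.3793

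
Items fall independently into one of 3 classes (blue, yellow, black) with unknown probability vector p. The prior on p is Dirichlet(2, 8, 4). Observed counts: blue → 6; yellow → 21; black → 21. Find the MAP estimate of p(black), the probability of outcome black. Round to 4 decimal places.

The posterior is Dirichlet(αᵢ + nᵢ) = Dirichlet(8, 29, 25).
For a Dirichlet(a₁,…,a_K) with all aᵢ > 1, the mode has j-th component (aⱼ − 1)/(Σaᵢ − K).
Here Σaᵢ = 62 and K = 3, so p(black) = (25 − 1)/(62 − 3) = 24/59 ≈ 0.4068.

MAP estimate of p(black) = 0.4068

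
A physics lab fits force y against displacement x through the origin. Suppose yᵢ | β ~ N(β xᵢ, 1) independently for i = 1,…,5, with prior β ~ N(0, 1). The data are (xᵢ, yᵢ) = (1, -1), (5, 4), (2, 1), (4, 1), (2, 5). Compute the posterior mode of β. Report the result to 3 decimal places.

log p(β | y) = −Σ(yᵢ − βxᵢ)²/(2·1) − β²/(2·1) + const.
Setting the derivative to zero: Σxᵢ(yᵢ − βxᵢ)/1 − β/1 = 0, so β = Σxᵢyᵢ / (Σxᵢ² + σ²/τ²).
Σxᵢyᵢ = 1·(-1) + 5·4 + 2·1 + 4·1 + 2·5 = 35; Σxᵢ² = 50; σ²/τ² = 1.
β̂_MAP = 35 / (50 + 1) = 35/51 ≈ 0.686.

β̂_MAP = 0.686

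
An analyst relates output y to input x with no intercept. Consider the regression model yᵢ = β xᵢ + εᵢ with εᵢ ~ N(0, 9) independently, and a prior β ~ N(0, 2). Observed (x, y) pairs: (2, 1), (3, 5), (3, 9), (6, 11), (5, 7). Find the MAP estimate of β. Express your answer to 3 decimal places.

β̂_MAP = 1.657

log p(β | y) = −Σ(yᵢ − βxᵢ)²/(2·9) − β²/(2·2) + const.
Setting the derivative to zero: Σxᵢ(yᵢ − βxᵢ)/9 − β/2 = 0, so β = Σxᵢyᵢ / (Σxᵢ² + σ²/τ²).
Σxᵢyᵢ = 2·1 + 3·5 + 3·9 + 6·11 + 5·7 = 145; Σxᵢ² = 83; σ²/τ² = 4.5.
β̂_MAP = 145 / (83 + 4.5) = 145/87.5 ≈ 1.657.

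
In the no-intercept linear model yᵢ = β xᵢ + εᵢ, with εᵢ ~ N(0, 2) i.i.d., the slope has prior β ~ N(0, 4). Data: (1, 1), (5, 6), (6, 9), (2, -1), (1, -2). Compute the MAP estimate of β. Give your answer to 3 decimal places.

log p(β | y) = −Σ(yᵢ − βxᵢ)²/(2·2) − β²/(2·4) + const.
Setting the derivative to zero: Σxᵢ(yᵢ − βxᵢ)/2 − β/4 = 0, so β = Σxᵢyᵢ / (Σxᵢ² + σ²/τ²).
Σxᵢyᵢ = 1·1 + 5·6 + 6·9 + 2·(-1) + 1·(-2) = 81; Σxᵢ² = 67; σ²/τ² = 0.5.
β̂_MAP = 81 / (67 + 0.5) = 81/67.5 ≈ 1.200.

β̂_MAP = 1.200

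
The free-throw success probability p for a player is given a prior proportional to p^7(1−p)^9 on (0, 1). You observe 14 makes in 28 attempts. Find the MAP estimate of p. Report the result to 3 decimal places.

p̂_MAP = 0.477

The prior density ∝ p^7(1−p)^9 is the kernel of Beta(8, 10).
Data: 14 successes in 28 trials. The binomial likelihood contributes p^14(1−p)^14, so the posterior is Beta(8+14, 10+14) = Beta(22, 24).
For Beta(a, b) with a, b > 1 the mode is (a−1)/(a+b−2) = 21/44 ≈ 0.477.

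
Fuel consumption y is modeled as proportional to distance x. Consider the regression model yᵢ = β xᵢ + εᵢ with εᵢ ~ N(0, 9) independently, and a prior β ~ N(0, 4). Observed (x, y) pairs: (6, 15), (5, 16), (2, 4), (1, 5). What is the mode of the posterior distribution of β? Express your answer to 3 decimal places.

log p(β | y) = −Σ(yᵢ − βxᵢ)²/(2·9) − β²/(2·4) + const.
Setting the derivative to zero: Σxᵢ(yᵢ − βxᵢ)/9 − β/4 = 0, so β = Σxᵢyᵢ / (Σxᵢ² + σ²/τ²).
Σxᵢyᵢ = 6·15 + 5·16 + 2·4 + 1·5 = 183; Σxᵢ² = 66; σ²/τ² = 2.25.
β̂_MAP = 183 / (66 + 2.25) = 183/68.25 ≈ 2.681.

β̂_MAP = 2.681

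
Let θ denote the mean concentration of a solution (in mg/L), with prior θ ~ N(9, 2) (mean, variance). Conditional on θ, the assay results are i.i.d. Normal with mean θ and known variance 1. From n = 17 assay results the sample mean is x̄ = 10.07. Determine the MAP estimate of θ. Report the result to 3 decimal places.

n = 17, x̄ = 10.07.
For a Normal prior and Normal likelihood with known variance, the posterior is Normal; its mode equals its mean, the precision-weighted average.
Prior precision 1/σ₀² = 1/2 = 0.5; data precision n/σ² = 17/1 = 17.
θ̂ = (0.5·9 + 17·10.07) / (0.5 + 17) = 175.69/17.5 = 17569/1750 ≈ 10.039.

θ̂_MAP = 10.039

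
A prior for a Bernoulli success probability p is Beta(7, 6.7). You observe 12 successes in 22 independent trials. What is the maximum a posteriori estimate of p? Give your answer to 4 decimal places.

p̂_MAP = 0.5341

Prior: Beta(7, 6.7).
Data: 12 successes in 22 trials. The binomial likelihood contributes p^12(1−p)^10, so the posterior is Beta(7+12, 6.7+10) = Beta(19, 16.7).
For Beta(a, b) with a, b > 1 the mode is (a−1)/(a+b−2) = 18/33.7 ≈ 0.5341.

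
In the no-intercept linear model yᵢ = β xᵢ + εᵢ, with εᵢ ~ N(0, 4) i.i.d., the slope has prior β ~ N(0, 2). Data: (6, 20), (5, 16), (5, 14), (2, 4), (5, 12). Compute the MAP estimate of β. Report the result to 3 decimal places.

β̂_MAP = 2.889

log p(β | y) = −Σ(yᵢ − βxᵢ)²/(2·4) − β²/(2·2) + const.
Setting the derivative to zero: Σxᵢ(yᵢ − βxᵢ)/4 − β/2 = 0, so β = Σxᵢyᵢ / (Σxᵢ² + σ²/τ²).
Σxᵢyᵢ = 6·20 + 5·16 + 5·14 + 2·4 + 5·12 = 338; Σxᵢ² = 115; σ²/τ² = 2.
β̂_MAP = 338 / (115 + 2) = 338/117 ≈ 2.889.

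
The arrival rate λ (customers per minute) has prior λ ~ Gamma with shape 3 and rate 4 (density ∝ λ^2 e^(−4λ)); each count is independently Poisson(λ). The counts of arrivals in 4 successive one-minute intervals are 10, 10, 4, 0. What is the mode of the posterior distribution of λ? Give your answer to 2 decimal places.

Σxᵢ = 10+10+4+0 = 24, with n = 4.
Posterior ∝ λ^2e^(−4λ) · λ^24e^(−4λ) = λ^26e^(−8λ), i.e. Gamma(shape=27, rate=8).
The mode of a Gamma(a, b) with a ≥ 1 (shape–rate) is (a−1)/b = 26/8 ≈ 3.25.

λ̂_MAP = 3.25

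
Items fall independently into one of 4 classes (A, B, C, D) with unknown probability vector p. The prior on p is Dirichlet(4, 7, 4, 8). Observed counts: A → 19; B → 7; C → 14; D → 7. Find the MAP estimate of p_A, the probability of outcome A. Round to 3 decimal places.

The posterior is Dirichlet(αᵢ + nᵢ) = Dirichlet(23, 14, 18, 15).
For a Dirichlet(a₁,…,a_K) with all aᵢ > 1, the mode has j-th component (aⱼ − 1)/(Σaᵢ − K).
Here Σaᵢ = 70 and K = 4, so p_A = (23 − 1)/(70 − 4) = 22/66 ≈ 0.333.

MAP estimate of p_A = 0.333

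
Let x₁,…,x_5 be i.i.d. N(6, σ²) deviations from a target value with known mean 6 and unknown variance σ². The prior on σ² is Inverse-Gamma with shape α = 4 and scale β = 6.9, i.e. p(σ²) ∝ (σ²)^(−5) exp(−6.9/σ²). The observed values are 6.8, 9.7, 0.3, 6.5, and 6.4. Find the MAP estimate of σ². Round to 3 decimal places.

σ̂²_MAP = 4.069

Sum of squared deviations about the known mean: SS = (6.8−6)² + (9.7−6)² + (0.3−6)² + (6.5−6)² + (6.4−6)² = 47.23.
The Normal likelihood contributes (σ²)^(−n/2) exp(−SS/(2σ²)), so the posterior is Inverse-Gamma(α + n/2, β + SS/2) = Inverse-Gamma(6.5, 30.515).
The mode of Inverse-Gamma(a, b) is b/(a+1) = 30.515/7.5 ≈ 4.069.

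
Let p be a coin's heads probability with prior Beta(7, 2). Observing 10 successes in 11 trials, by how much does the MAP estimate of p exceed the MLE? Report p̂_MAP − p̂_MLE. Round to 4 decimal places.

Posterior is Beta(17, 3); MAP = (17−1)/(20−2) = 16/18 ≈ 0.88889.
MLE ignores the prior: p̂_MLE = k/n = 10/11 ≈ 0.90909.
Difference = 16/18 − 10/11 = -2/99 ≈ -0.0202.

MAP − MLE = -0.0202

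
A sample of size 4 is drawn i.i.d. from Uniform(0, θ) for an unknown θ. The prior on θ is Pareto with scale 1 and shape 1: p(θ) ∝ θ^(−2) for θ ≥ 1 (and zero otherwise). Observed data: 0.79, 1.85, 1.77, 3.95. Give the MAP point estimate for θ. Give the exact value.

θ̂_MAP = 3.95

The Uniform(0, θ) likelihood is θ^(−n) for θ ≥ max(xᵢ), zero otherwise. Here max(xᵢ) = 3.95.
Posterior ∝ θ^(−2) · θ^(−4) = θ^(−6) on θ ≥ max(1, 3.95) = 3.95.
This density is strictly decreasing in θ, so the posterior mode lies at the lower boundary of the support.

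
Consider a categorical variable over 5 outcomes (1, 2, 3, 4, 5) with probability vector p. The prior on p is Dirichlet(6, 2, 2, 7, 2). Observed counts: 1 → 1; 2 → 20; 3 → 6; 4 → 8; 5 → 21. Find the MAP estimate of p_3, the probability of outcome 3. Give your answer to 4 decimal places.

The posterior is Dirichlet(αᵢ + nᵢ) = Dirichlet(7, 22, 8, 15, 23).
For a Dirichlet(a₁,…,a_K) with all aᵢ > 1, the mode has j-th component (aⱼ − 1)/(Σaᵢ − K).
Here Σaᵢ = 75 and K = 5, so p_3 = (8 − 1)/(75 − 5) = 7/70 ≈ 0.1000.

MAP estimate: 0.1000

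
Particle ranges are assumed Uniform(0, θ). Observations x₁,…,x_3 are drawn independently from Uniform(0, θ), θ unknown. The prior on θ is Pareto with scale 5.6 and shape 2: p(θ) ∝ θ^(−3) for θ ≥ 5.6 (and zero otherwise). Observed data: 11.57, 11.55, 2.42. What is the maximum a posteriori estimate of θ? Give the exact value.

The Uniform(0, θ) likelihood is θ^(−n) for θ ≥ max(xᵢ), zero otherwise. Here max(xᵢ) = 11.57.
Posterior ∝ θ^(−3) · θ^(−3) = θ^(−6) on θ ≥ max(5.6, 11.57) = 11.57.
This density is strictly decreasing in θ, so the posterior mode lies at the lower boundary of the support.

θ̂_MAP = 11.57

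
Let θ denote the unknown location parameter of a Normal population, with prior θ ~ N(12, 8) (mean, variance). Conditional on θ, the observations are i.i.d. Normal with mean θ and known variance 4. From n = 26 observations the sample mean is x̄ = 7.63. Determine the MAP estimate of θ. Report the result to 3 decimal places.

n = 26, x̄ = 7.63.
For a Normal prior and Normal likelihood with known variance, the posterior is Normal; its mode equals its mean, the precision-weighted average.
Prior precision 1/σ₀² = 1/8 = 0.125; data precision n/σ² = 26/4 = 6.5.
θ̂ = (0.125·12 + 6.5·7.63) / (0.125 + 6.5) = 51.095/6.625 = 10219/1325 ≈ 7.712.

θ̂_MAP = 7.712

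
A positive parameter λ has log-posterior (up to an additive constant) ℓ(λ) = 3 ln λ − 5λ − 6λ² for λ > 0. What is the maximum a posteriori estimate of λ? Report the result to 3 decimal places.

λ̂_MAP = 0.333

ℓ'(λ) = 3/λ − 5 − 12λ. Setting this to zero and multiplying by λ: 12λ² + 5λ − 3 = 0.
λ = (−5 + √(5² + 4·12·3)) / (2·12) = (−5 + √169) / 24 = (−5 + 13)/24 = 1/3.
ℓ''(λ) = −3/λ² − 12 < 0, confirming a maximum.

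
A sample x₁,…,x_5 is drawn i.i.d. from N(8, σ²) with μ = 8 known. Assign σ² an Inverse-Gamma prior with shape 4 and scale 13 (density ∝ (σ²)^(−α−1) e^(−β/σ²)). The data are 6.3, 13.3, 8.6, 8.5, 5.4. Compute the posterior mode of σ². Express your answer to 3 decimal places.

Sum of squared deviations about the known mean: SS = (6.3−8)² + (13.3−8)² + (8.6−8)² + (8.5−8)² + (5.4−8)² = 38.35.
The Normal likelihood contributes (σ²)^(−n/2) exp(−SS/(2σ²)), so the posterior is Inverse-Gamma(α + n/2, β + SS/2) = Inverse-Gamma(6.5, 32.175).
The mode of Inverse-Gamma(a, b) is b/(a+1) = 32.175/7.5 ≈ 4.290.

σ̂²_MAP = 4.290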